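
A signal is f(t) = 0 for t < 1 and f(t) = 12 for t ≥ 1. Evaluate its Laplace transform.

f(t) = 12·u(t-1). L{u(t-1)} = e^(-s)/s, so L{f(t)} = 12·e^(-s)/s

Final answer: 12·e^(-s)/s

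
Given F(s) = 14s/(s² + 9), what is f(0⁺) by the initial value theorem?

f(0⁺) = lim_{s→∞} s·14s/(s² + 9) = lim_{s→∞} 14s²/(s² + 9) = 14

Final answer: 14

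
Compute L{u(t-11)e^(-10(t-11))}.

u(t-a)f(t-a) with f(t)=e^(-10t). L{e^(-10t)} = 1/(s+10). By time shift: e^(-11s)/(s+10)

Final answer: e^(-11s)/(s+10)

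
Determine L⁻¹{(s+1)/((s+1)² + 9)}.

Using frequency shift: L⁻¹{(s-a)/((s-a)² + b²)} = e^(at)cos(bt). Here a=-1, b=3

Final answer: e^(-t)·cos(3t)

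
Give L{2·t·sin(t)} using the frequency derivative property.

L{sin(t)} = 1/(s² + 1). By L{t·f(t)} = -F'(s): -d/ds[1/(s² + 1)] = -(1)·(-2s)/(s² + 1)² = 2s/(s² + 1)². Then L{2·t·sin(t)} = 2·2s/(s² + 1)² = 4s/(s² + 1)²

Final answer: 4s/(s² + 1)²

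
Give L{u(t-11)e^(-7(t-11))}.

u(t-a)f(t-a) with f(t)=e^(-7t). L{e^(-7t)} = 1/(s+7). By time shift: e^(-11s)/(s+7)

Final answer: e^(-11s)/(s+7)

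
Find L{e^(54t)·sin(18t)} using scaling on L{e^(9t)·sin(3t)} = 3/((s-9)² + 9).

Scaling with a=6: L{e^(54t)·sin(18t)} = (1/6) · 3/((s/6-9)² + 9). Simplifying: 18/((s-54)² + 324)

Final answer: 18/((s-54)² + 324)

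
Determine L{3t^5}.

L{t^n} = n!/s^(n+1). So L{3t^5} = 3·5!/s^6 = 360/s^6

Final answer: 360/s^6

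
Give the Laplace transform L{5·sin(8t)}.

L{sin(ωt)} = ω/(s² + ω²), so L{sin(8t)} = 8/(s² + 64). Then L{5·sin(8t)} = 5·8/(s² + 64) = 40/(s² + 64)

Final answer: 40/(s² + 64)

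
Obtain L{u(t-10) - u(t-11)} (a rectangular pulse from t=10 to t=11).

L{u(t-a)} = e^(-as)/s. L{u(t-10) - u(t-11)} = (e^(-10s) - e^(-11s))/s

Final answer: (e^(-10s) - e^(-11s))/s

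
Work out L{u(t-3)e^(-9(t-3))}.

u(t-a)f(t-a) with f(t)=e^(-9t). L{e^(-9t)} = 1/(s+9). By time shift: e^(-3s)/(s+9)

Final answer: e^(-3s)/(s+9)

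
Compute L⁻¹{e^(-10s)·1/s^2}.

L⁻¹{1/s^2} = t. By the time shift theorem, L⁻¹{e^(-as)F(s)} = u(t-a)f(t-a) with a=10, so L⁻¹{e^(-10s)·1/s^2} = u(t-10)·(t-10)

Final answer: u(t-10)·(t-10)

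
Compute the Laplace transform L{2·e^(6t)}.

L{e^(at)} = 1/(s-a), so L{e^(6t)} = 1/(s-6). Then L{2·e^(6t)} = 2/(s-6)

Final answer: 2/(s-6)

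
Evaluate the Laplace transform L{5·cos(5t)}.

L{cos(ωt)} = s/(s² + ω²), so L{cos(5t)} = s/(s² + 25). Then L{5·cos(5t)} = 5·s/(s² + 25) = 5s/(s² + 25)

Final answer: 5s/(s² + 25)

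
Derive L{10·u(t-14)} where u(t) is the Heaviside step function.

L{u(t-a)} = e^(-as)/s. Here a=14, so L{u(t-14)} = e^(-14s)/s, and L{10·u(t-14)} = 10·e^(-14s)/s

Final answer: 10·e^(-14s)/s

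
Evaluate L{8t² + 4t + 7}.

L{8t² + 4t + 7} = 8·2/s³ + 4/s² + 7/s = 16/s³ + 4/s² + 7/s

Final answer: 16/s³ + 4/s² + 7/s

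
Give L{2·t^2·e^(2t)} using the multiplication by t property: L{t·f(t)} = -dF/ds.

Using L{t^n·e^(at)} = n!/(s-a)^(n+1), L{t^2·e^(2t)} = 2/(s-2)^3, so L{2·t^2·e^(2t)} = 2·2/(s-2)^3 = 4/(s-2)^3

Final answer: 4/(s-2)^3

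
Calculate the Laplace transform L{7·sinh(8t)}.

L{sinh(ωt)} = ω/(s² - ω²), so L{sinh(8t)} = 8/(s² - 64). Then L{7·sinh(8t)} = 7·8/(s² - 64) = 56/(s² - 64)

Final answer: 56/(s² - 64)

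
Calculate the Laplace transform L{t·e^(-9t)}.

L{t^n·e^(at)} = n!/(s-a)^(n+1), so L{t·e^(-9t)} = 1/(s+9)^2

Final answer: 1/(s+9)^2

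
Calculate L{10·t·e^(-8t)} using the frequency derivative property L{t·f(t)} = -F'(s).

L{e^(-8t)} = 1/(s+8). By frequency derivative: L{t·e^(-8t)} = -d/ds[1/(s+8)] = -(-1)/(s+8)² = 1/(s+8)². Then L{10·t·e^(-8t)} = 10·1/(s+8)² = 10/(s+8)²

Final answer: 10/(s+8)²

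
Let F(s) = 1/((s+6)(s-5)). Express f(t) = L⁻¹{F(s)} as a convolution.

1/((s+6)(s-5)) = (1/(s+6))·(1/(s-5)) = L{e^(-6t)}·L{e^(5t)}. So f(t) = e^(-6t)*e^(5t) = ∫₀ᵗ e^(-6τ)·e^(5(t-τ)) dτ

Final answer: ∫₀ᵗ e^(-6τ)·e^(5(t-τ)) dτ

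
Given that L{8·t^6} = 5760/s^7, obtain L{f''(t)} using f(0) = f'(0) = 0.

L{f''(t)} = s²F(s) - sf(0) - f'(0) = s²·5760/s^7 - 0 - 0 = 5760/s^5

Final answer: 5760/s^5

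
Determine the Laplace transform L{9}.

L{9} = 9 · L{1} = 9/s

Final answer: 9/s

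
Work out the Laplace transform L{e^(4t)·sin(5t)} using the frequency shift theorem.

Frequency shift: L{e^(at)f(t)} = F(s-a). L{e^(4t)·sin(5t)} = 5/((s-4)² + 25)

Final answer: 5/((s-4)² + 25)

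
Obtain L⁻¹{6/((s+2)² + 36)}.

Form: b/((s-a)² + b²) → e^(at)sin(bt). With a=-2, b=6

Final answer: e^(-2t)·sin(6t)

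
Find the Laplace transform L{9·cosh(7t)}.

L{cosh(ωt)} = s/(s² - ω²), so L{cosh(7t)} = s/(s² - 49). Then L{9·cosh(7t)} = 9·s/(s² - 49) = 9s/(s² - 49)

Final answer: 9s/(s² - 49)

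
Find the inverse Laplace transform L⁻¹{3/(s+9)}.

L⁻¹{1/(s-a)} = e^(at), so L⁻¹{1/(s+9)} = e^(-9t), and L⁻¹{3/(s+9)} = 3·e^(-9t)

Final answer: 3·e^(-9t)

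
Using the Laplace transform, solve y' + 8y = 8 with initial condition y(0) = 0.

sY + 8Y = 8/s. Y = 8/(s(s+8)). Partial fractions: Y = 1/s - 1/(s+8)

Final answer: y(t) = (1 - e^(-8t))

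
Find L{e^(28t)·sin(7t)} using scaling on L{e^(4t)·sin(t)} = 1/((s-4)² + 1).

Scaling with a=7: L{e^(28t)·sin(7t)} = (1/7) · 1/((s/7-4)² + 1). Simplifying: 7/((s-28)² + 49)

Final answer: 7/((s-28)² + 49)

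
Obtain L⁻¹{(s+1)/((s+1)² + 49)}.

Using frequency shift: L⁻¹{(s-a)/((s-a)² + b²)} = e^(at)cos(bt). Here a=-1, b=7

Final answer: e^(-t)·cos(7t)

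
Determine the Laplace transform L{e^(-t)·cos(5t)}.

L{e^(at)·cos(ωt)} = (s-a)/((s-a)² + ω²), so L{e^(-t)·cos(5t)} = (s+1)/((s+1)² + 25)

Final answer: (s+1)/((s+1)² + 25)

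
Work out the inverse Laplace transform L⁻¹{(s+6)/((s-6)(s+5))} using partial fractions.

Using partial fractions, f(t) = (12e^(6t) - e^(-5t))/11

Final answer: (12e^(6t) - e^(-5t))/11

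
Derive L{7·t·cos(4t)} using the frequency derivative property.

L{cos(4t)} = s/(s² + 16). Derivative: d/ds[s/(s² + 16)] = [(s² + 16) - s·2s]/(s² + 16)² = (16 - s²)/(s² + 16)². So L{t·cos(4t)} = -F'(s) = (s² - 16)/(s² + 16)². Then L{7·t·cos(4t)} = 7·(s² - 16)/(s² + 16)²

Final answer: 7·(s² - 16)/(s² + 16)²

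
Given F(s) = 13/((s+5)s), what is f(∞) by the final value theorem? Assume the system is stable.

f(∞) = lim_{s→0} sF(s) = lim_{s→0} 13/(s+5) = 13/5

Final answer: 13/5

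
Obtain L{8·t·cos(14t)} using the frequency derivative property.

L{cos(14t)} = s/(s² + 196). Derivative: d/ds[s/(s² + 196)] = [(s² + 196) - s·2s]/(s² + 196)² = (196 - s²)/(s² + 196)². So L{t·cos(14t)} = -F'(s) = (s² - 196)/(s² + 196)². Then L{8·t·cos(14t)} = 8·(s² - 196)/(s² + 196)²

Final answer: 8·(s² - 196)/(s² + 196)²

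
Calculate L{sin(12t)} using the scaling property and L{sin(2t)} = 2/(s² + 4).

Using L{f(at)} = (1/a)F(s/a) with a=6: L{sin(12t)} = (1/6) · 2/((s/6)² + 4) = (1/6) · 2·36/(s² + 144) = 12/(s² + 144)

Final answer: 12/(s² + 144)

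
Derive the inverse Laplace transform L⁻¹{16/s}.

L⁻¹{c/s} = c, so L⁻¹{16/s} = 16

Final answer: 16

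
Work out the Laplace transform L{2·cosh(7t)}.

L{cosh(ωt)} = s/(s² - ω²), so L{cosh(7t)} = s/(s² - 49). Then L{2·cosh(7t)} = 2·s/(s² - 49) = 2s/(s² - 49)

Final answer: 2s/(s² - 49)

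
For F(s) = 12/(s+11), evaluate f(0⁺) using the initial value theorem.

f(0⁺) = lim_{s→∞} s·12/(s+11) = lim_{s→∞} 12s/(s+11) = 12

Final answer: 12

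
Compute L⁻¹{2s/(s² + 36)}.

This is the form c·s/(s² + a²) with a = 6, c = 2. L⁻¹ = 2·cos(6t)

Final answer: 2·cos(6t)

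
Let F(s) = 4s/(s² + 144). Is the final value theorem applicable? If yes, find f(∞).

The final value theorem requires all poles of sF(s) in the left half-plane. sF(s) = 4s²/(s² + 144) has poles at s = ±12i (imaginary axis). Theorem does NOT apply (oscillatory system).

Final answer: Not applicable (oscillatory)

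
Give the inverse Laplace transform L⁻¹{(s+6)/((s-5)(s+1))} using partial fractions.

Using partial fractions, f(t) = (11e^(5t) - 5e^(-t))/6

Final answer: (11e^(5t) - 5e^(-t))/6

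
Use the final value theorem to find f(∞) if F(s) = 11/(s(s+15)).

f(∞) = lim_{s→0} s·11/(s(s+15)) = lim_{s→0} 11/(s+15) = 11/15 = 11/15

Final answer: 11/15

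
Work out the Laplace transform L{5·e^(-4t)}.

L{e^(at)} = 1/(s-a), so L{e^(-4t)} = 1/(s+4). Then L{5·e^(-4t)} = 5/(s+4)

Final answer: 5/(s+4)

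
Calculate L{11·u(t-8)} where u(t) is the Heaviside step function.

L{u(t-a)} = e^(-as)/s. Here a=8, so L{u(t-8)} = e^(-8s)/s, and L{11·u(t-8)} = 11·e^(-8s)/s

Final answer: 11·e^(-8s)/s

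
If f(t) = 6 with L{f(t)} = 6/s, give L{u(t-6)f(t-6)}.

Time shift theorem: L{u(t-a)f(t-a)} = e^(-as)F(s). Here a=6, F(s) = 6/s, so L{u(t-6)f(t-6)} = e^(-6s)·6/s

Final answer: e^(-6s)·6/s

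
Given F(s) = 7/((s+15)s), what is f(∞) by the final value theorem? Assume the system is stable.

f(∞) = lim_{s→0} sF(s) = lim_{s→0} 7/(s+15) = 7/15

Final answer: 7/15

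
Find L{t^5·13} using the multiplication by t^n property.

L{13} = 13/s. d^1/ds^1[1/s] = -1/s². d^2/ds^2[1/s] = 2/s^3. d^3/ds^3[1/s] = -6/s^4. d^4/ds^4[1/s] = 24/s^5. d^5/ds^5[1/s] = -120/s^6. So L{t^5} = (-1)^{5}·-120/s^6 = 120/s^6. Then L{t^5·13} = 13·120/s^6 = 1560/s^6

Final answer: 1560/s^6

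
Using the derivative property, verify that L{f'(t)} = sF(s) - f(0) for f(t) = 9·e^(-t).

f'(t) = -9e^(-t). Direct: L{f'(t)} = -9/(s+1). Property: s·9/(s+1) - 9 = (9s - 9(s+1))/(s+1) = -9/(s+1). ✓

Final answer: -9/(s+1)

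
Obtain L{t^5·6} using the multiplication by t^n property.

L{6} = 6/s. d^1/ds^1[1/s] = -1/s². d^2/ds^2[1/s] = 2/s^3. d^3/ds^3[1/s] = -6/s^4. d^4/ds^4[1/s] = 24/s^5. d^5/ds^5[1/s] = -120/s^6. So L{t^5} = (-1)^{5}·-120/s^6 = 120/s^6. Then L{t^5·6} = 6·120/s^6 = 720/s^6

Final answer: 720/s^6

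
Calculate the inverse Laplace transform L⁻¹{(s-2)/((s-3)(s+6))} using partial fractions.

Using partial fractions, f(t) = (e^(3t) + 8e^(-6t))/9

Final answer: (e^(3t) + 8e^(-6t))/9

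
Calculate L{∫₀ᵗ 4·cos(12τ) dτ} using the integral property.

L{∫₀ᵗ f(τ)dτ} = F(s)/s with F(s) = 4s/(s² + 144), so the result is (4s/(s² + 144))/s = 4/(s² + 144)

Final answer: 4/(s² + 144)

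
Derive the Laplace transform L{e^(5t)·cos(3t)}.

L{e^(at)·cos(ωt)} = (s-a)/((s-a)² + ω²), so L{e^(5t)·cos(3t)} = (s-5)/((s-5)² + 9)

Final answer: (s-5)/((s-5)² + 9)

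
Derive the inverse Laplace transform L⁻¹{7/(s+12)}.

L⁻¹{1/(s-a)} = e^(at), so L⁻¹{1/(s+12)} = e^(-12t), and L⁻¹{7/(s+12)} = 7·e^(-12t)

Final answer: 7·e^(-12t)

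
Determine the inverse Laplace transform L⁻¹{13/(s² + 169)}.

L⁻¹{13/(s² + 169)} = sin(13t)

Final answer: sin(13t)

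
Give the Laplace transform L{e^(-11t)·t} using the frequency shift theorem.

L{e^(at)·t^n} = n!/(s-a)^(n+1), so L{e^(-11t)·t} = 1/(s+11)^2

Final answer: 1/(s+11)^2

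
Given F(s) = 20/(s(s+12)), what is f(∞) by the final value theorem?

f(∞) = lim_{s→0} s·20/(s(s+12)) = lim_{s→0} 20/(s+12) = 20/12 = 5/3

Final answer: 5/3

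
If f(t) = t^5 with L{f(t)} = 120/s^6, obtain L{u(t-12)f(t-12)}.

Time shift theorem: L{u(t-a)f(t-a)} = e^(-as)F(s). Here a=12, F(s) = 120/s^6, so L{u(t-12)f(t-12)} = e^(-12s)·120/s^6

Final answer: e^(-12s)·120/s^6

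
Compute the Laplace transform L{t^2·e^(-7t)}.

L{t^n·e^(at)} = n!/(s-a)^(n+1), so L{t^2·e^(-7t)} = 2/(s+7)^3

Final answer: 2/(s+7)^3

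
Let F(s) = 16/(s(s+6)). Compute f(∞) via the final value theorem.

f(∞) = lim_{s→0} s·16/(s(s+6)) = lim_{s→0} 16/(s+6) = 16/6 = 8/3

Final answer: 8/3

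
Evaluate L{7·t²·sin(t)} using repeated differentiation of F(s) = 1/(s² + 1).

F(s) = 1/(s² + 1). F'(s) = -2s/(s² + 1)². F''(s) = -2(1 - 3s²)/(s² + 1)³ = (6s² - 2)/(s² + 1)³. So L{t²·sin(t)} = (-1)² F''(s) = (6s² - 2)/(s² + 1)³. Then L{7·t²·sin(t)} = 7·(6s² - 2)/(s² + 1)³ = (42s² - 14)/(s² + 1)³

Final answer: (42s² - 14)/(s² + 1)³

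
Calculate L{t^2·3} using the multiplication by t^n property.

L{3} = 3/s. d^1/ds^1[1/s] = -1/s². d^2/ds^2[1/s] = 2/s^3. So L{t^2} = (-1)^{2}·2/s^3 = 2/s^3. Then L{t^2·3} = 3·2/s^3 = 6/s^3

Final answer: 6/s^3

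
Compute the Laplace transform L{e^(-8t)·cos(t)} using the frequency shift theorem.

Frequency shift: L{e^(at)f(t)} = F(s-a). L{e^(-8t)·cos(t)} = (s+8)/((s+8)² + 1)

Final answer: (s+8)/((s+8)² + 1)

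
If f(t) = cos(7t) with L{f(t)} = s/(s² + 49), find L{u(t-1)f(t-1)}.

Time shift theorem: L{u(t-a)f(t-a)} = e^(-as)F(s). Here a=1, F(s) = s/(s² + 49), so L{u(t-1)f(t-1)} = e^(-s)·s/(s² + 49)

Final answer: e^(-s)·s/(s² + 49)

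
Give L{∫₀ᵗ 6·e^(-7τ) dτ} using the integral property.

L{∫₀ᵗ f(τ)dτ} = F(s)/s with F(s) = 6/(s+7), so L{∫₀ᵗ 6·e^(-7τ) dτ} = 6/(s(s+7))

Final answer: 6/(s(s+7))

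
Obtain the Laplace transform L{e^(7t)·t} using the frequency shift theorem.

L{e^(at)·t^n} = n!/(s-a)^(n+1), so L{e^(7t)·t} = 1/(s-7)^2

Final answer: 1/(s-7)^2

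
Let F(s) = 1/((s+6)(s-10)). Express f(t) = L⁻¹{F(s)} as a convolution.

1/((s+6)(s-10)) = (1/(s+6))·(1/(s-10)) = L{e^(-6t)}·L{e^(10t)}. So f(t) = e^(-6t)*e^(10t) = ∫₀ᵗ e^(-6τ)·e^(10(t-τ)) dτ

Final answer: ∫₀ᵗ e^(-6τ)·e^(10(t-τ)) dτ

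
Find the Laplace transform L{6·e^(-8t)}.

L{e^(at)} = 1/(s-a), so L{e^(-8t)} = 1/(s+8). Then L{6·e^(-8t)} = 6/(s+8)

Final answer: 6/(s+8)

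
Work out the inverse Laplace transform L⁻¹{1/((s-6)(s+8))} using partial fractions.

Decompose: A/(s-6) + B/(s+8). A = 1/14, B = -1/14. f(t) = (e^(6t) - e^(-8t))/14

Final answer: (e^(6t) - e^(-8t))/14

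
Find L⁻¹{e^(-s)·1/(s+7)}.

L⁻¹{1/(s+7)} = e^(-7t). By the time shift theorem, L⁻¹{e^(-as)F(s)} = u(t-a)f(t-a) with a=1, so L⁻¹{e^(-s)·1/(s+7)} = u(t-1)·e^(-7(t-1))

Final answer: u(t-1)·e^(-7(t-1))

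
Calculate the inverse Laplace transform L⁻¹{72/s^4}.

L⁻¹{n!/s^(n+1)} = t^n with n=3. So L⁻¹{6/s^4} = t^3, and L⁻¹{72/s^4} = (72/6)·t^3 = 12·t^3

Final answer: 12·t^3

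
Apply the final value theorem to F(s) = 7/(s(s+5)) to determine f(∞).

f(∞) = lim_{s→0} s·7/(s(s+5)) = lim_{s→0} 7/(s+5) = 7/5 = 7/5

Final answer: 7/5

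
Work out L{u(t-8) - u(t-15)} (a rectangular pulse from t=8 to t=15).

L{u(t-a)} = e^(-as)/s. L{u(t-8) - u(t-15)} = (e^(-8s) - e^(-15s))/s

Final answer: (e^(-8s) - e^(-15s))/s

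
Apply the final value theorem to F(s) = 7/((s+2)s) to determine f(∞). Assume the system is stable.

f(∞) = lim_{s→0} sF(s) = lim_{s→0} 7/(s+2) = 7/2

Final answer: 7/2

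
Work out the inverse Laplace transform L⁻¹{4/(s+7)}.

L⁻¹{1/(s-a)} = e^(at), so L⁻¹{1/(s+7)} = e^(-7t), and L⁻¹{4/(s+7)} = 4·e^(-7t)

Final answer: 4·e^(-7t)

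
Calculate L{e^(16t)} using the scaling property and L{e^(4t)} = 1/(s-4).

Using L{f(at)} = (1/a)F(s/a) with a=4 and f(t) = e^(4t): L{e^(16t)} = (1/4) · 1/((s/4)-4) = (1/4) · 4/(s-16) = 1/(s-16)

Final answer: 1/(s-16)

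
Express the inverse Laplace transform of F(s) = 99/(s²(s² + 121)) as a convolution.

99/(s²(s² + 121)) = (1/s²)·(99/(s² + 121)) = L{t}·L{9·sin(11t)}. So f(t) = t*(9·sin(11t)) = ∫₀ᵗ 9τ·sin(11(t-τ)) dτ

Final answer: ∫₀ᵗ 9τ·sin(11(t-τ)) dτ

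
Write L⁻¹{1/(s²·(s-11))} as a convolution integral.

1/(s²·(s-11)) = (1/s^2)·(1/(s-11)) = L{t}·L{e^(11t)}. So f(t) = t*e^(11t) = ∫₀ᵗ τ·e^(11(t-τ)) dτ

Final answer: ∫₀ᵗ τ·e^(11(t-τ)) dτ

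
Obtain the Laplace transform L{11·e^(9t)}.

L{e^(at)} = 1/(s-a), so L{e^(9t)} = 1/(s-9). Then L{11·e^(9t)} = 11/(s-9)

Final answer: 11/(s-9)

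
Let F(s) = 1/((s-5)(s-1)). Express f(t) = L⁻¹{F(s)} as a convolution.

1/((s-5)(s-1)) = (1/(s-5))·(1/(s-1)) = L{e^(5t)}·L{e^t}. So f(t) = e^(5t)*e^t = ∫₀ᵗ e^(5τ)·e^(t-τ) dτ

Final answer: ∫₀ᵗ e^(5τ)·e^(t-τ) dτ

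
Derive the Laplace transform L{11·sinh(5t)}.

L{sinh(ωt)} = ω/(s² - ω²), so L{sinh(5t)} = 5/(s² - 25). Then L{11·sinh(5t)} = 11·5/(s² - 25) = 55/(s² - 25)

Final answer: 55/(s² - 25)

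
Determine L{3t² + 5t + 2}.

L{3t² + 5t + 2} = 3·2/s³ + 5/s² + 2/s = 6/s³ + 5/s² + 2/s

Final answer: 6/s³ + 5/s² + 2/s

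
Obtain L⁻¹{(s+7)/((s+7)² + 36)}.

Using frequency shift: L⁻¹{(s-a)/((s-a)² + b²)} = e^(at)cos(bt). Here a=-7, b=6

Final answer: e^(-7t)·cos(6t)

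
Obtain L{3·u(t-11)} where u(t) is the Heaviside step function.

L{u(t-a)} = e^(-as)/s. Here a=11, so L{u(t-11)} = e^(-11s)/s, and L{3·u(t-11)} = 3·e^(-11s)/s

Final answer: 3·e^(-11s)/s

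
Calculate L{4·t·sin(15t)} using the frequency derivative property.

L{sin(15t)} = 15/(s² + 225). By L{t·f(t)} = -F'(s): -d/ds[15/(s² + 225)] = -(15)·(-2s)/(s² + 225)² = 30s/(s² + 225)². Then L{4·t·sin(15t)} = 4·30s/(s² + 225)² = 120s/(s² + 225)²

Final answer: 120s/(s² + 225)²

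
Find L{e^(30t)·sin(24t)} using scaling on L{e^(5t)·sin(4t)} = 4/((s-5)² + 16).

Scaling with a=6: L{e^(30t)·sin(24t)} = (1/6) · 4/((s/6-5)² + 16). Simplifying: 24/((s-30)² + 576)

Final answer: 24/((s-30)² + 576)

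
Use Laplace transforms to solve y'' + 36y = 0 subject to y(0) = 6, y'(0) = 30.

L{y''} + 36L{y} = 0. s²Y - 6s - 30 + 36Y = 0. Y(s² + 36) = 6s + 30. Y = (6s + 30)/(s² + 36). Inverting: y(t) = 6cos(6t) + 5sin(6t)

Final answer: y(t) = 6cos(6t) + 5sin(6t)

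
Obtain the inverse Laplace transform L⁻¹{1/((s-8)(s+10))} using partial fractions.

Decompose: A/(s-8) + B/(s+10). A = 1/18, B = -1/18. f(t) = (e^(8t) - e^(-10t))/18

Final answer: (e^(8t) - e^(-10t))/18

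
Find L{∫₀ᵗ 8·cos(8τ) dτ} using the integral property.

L{∫₀ᵗ f(τ)dτ} = F(s)/s with F(s) = 8s/(s² + 64), so the result is (8s/(s² + 64))/s = 8/(s² + 64)

Final answer: 8/(s² + 64)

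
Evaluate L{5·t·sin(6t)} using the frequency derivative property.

L{sin(6t)} = 6/(s² + 36). By L{t·f(t)} = -F'(s): -d/ds[6/(s² + 36)] = -(6)·(-2s)/(s² + 36)² = 12s/(s² + 36)². Then L{5·t·sin(6t)} = 5·12s/(s² + 36)² = 60s/(s² + 36)²

Final answer: 60s/(s² + 36)²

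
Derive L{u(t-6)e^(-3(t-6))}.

u(t-a)f(t-a) with f(t)=e^(-3t). L{e^(-3t)} = 1/(s+3). By time shift: e^(-6s)/(s+3)

Final answer: e^(-6s)/(s+3)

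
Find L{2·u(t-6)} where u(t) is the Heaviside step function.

L{u(t-a)} = e^(-as)/s. Here a=6, so L{u(t-6)} = e^(-6s)/s, and L{2·u(t-6)} = 2·e^(-6s)/s

Final answer: 2·e^(-6s)/s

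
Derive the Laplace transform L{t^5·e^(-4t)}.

L{t^n·e^(at)} = n!/(s-a)^(n+1), so L{t^5·e^(-4t)} = 120/(s+4)^6

Final answer: 120/(s+4)^6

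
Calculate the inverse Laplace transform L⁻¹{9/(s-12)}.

L⁻¹{1/(s-a)} = e^(at), so L⁻¹{1/(s-12)} = e^(12t), and L⁻¹{9/(s-12)} = 9·e^(12t)

Final answer: 9·e^(12t)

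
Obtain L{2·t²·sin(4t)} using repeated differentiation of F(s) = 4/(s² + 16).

F(s) = 4/(s² + 16). F'(s) = -8s/(s² + 16)². F''(s) = -8(16 - 3s²)/(s² + 16)³ = (24s² - 128)/(s² + 16)³. So L{t²·sin(4t)} = (-1)² F''(s) = (24s² - 128)/(s² + 16)³. Then L{2·t²·sin(4t)} = 2·(24s² - 128)/(s² + 16)³ = (48s² - 256)/(s² + 16)³

Final answer: (48s² - 256)/(s² + 16)³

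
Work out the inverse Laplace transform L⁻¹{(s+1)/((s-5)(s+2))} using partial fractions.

Using partial fractions, f(t) = (6e^(5t) + e^(-2t))/7

Final answer: (6e^(5t) + e^(-2t))/7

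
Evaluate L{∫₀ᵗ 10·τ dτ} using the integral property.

L{∫₀ᵗ f(τ)dτ} = F(s)/s with f(t) = 10t. F(s) = 10/s^2, so L{∫₀ᵗ 10·τ dτ} = (10/s^2)/s = 10/s^3. (Check: ∫₀ᵗ 10·τ dτ = 10t^2/2.)

Final answer: 10/s^3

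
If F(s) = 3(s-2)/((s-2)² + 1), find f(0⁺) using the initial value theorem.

f(0⁺) = lim_{s→∞} sF(s) = lim_{s→∞} 3s(s-2)/((s-2)² + 1) = 3

Final answer: 3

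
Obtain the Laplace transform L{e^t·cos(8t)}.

L{e^(at)·cos(ωt)} = (s-a)/((s-a)² + ω²), so L{e^t·cos(8t)} = (s-1)/((s-1)² + 64)

Final answer: (s-1)/((s-1)² + 64)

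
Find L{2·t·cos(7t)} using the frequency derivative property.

L{cos(7t)} = s/(s² + 49). Derivative: d/ds[s/(s² + 49)] = [(s² + 49) - s·2s]/(s² + 49)² = (49 - s²)/(s² + 49)². So L{t·cos(7t)} = -F'(s) = (s² - 49)/(s² + 49)². Then L{2·t·cos(7t)} = 2·(s² - 49)/(s² + 49)²

Final answer: 2·(s² - 49)/(s² + 49)²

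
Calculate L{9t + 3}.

L{9t + 3} = 9·L{t} + 3·L{1} = 9/s² + 3/s

Final answer: 9/s² + 3/s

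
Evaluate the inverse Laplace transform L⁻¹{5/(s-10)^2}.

L⁻¹{n!/(s-a)^(n+1)} = t^n·e^(at) with n=1, a=10. So L⁻¹{1/(s-10)^2} = t·e^(10t), and L⁻¹{5/(s-10)^2} = (5/1)·t·e^(10t) = 5·t·e^(10t)

Final answer: 5·t·e^(10t)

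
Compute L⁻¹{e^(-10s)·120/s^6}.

L⁻¹{120/s^6} = t^5. By the time shift theorem, L⁻¹{e^(-as)F(s)} = u(t-a)f(t-a) with a=10, so L⁻¹{e^(-10s)·120/s^6} = u(t-10)·(t-10)^5

Final answer: u(t-10)·(t-10)^5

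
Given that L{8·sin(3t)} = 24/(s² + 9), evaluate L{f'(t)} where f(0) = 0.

L{f'(t)} = s·F(s) - f(0) = s·24/(s² + 9) - 0 = 24s/(s² + 9)

Final answer: 24s/(s² + 9)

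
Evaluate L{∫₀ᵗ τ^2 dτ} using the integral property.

L{∫₀ᵗ f(τ)dτ} = F(s)/s with f(t) = t^2. F(s) = 2/s^3, so L{∫₀ᵗ τ^2 dτ} = (2/s^3)/s = 2/s^4. (Check: ∫₀ᵗ τ^2 dτ = t^3/3.)

Final answer: 2/s^4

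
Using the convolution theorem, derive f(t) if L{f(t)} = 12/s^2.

12/s^2 = (12/s)·(1/s) = L{12}·L{1}. By convolution, f(t) = 12*1 = ∫₀ᵗ 12·1 dτ = 12·t

Final answer: 12·t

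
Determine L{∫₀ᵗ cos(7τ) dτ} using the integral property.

L{∫₀ᵗ f(τ)dτ} = F(s)/s with F(s) = s/(s² + 49), so the result is (s/(s² + 49))/s = 1/(s² + 49)

Final answer: 1/(s² + 49)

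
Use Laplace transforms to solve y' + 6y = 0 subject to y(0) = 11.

L{y'} + 6L{y} = 0. sY - 11 + 6Y = 0. Y(s+6) = 11. Y = 11/(s+6)

Final answer: y(t) = 11e^(-6t)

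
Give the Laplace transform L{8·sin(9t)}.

L{sin(ωt)} = ω/(s² + ω²), so L{sin(9t)} = 9/(s² + 81). Then L{8·sin(9t)} = 8·9/(s² + 81) = 72/(s² + 81)

Final answer: 72/(s² + 81)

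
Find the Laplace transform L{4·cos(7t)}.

L{cos(ωt)} = s/(s² + ω²), so L{cos(7t)} = s/(s² + 49). Then L{4·cos(7t)} = 4·s/(s² + 49) = 4s/(s² + 49)

Final answer: 4s/(s² + 49)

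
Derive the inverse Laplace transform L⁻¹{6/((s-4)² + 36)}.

Using frequency shift, L⁻¹{6/((s-4)² + 36)} = e^(4t)·sin(6t)

Final answer: e^(4t)·sin(6t)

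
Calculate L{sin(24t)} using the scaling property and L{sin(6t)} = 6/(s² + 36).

Using L{f(at)} = (1/a)F(s/a) with a=4: L{sin(24t)} = (1/4) · 6/((s/4)² + 36) = (1/4) · 6·16/(s² + 576) = 24/(s² + 576)

Final answer: 24/(s² + 576)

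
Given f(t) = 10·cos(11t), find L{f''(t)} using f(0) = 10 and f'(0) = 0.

F(s) = 10s/(s² + 121). L{f''(t)} = s²F(s) - sf(0) - f'(0) = 10s³/(s² + 121) - 10s = (10s³ - 10s(s² + 121))/(s² + 121) = -1210s/(s² + 121)

Final answer: -1210s/(s² + 121)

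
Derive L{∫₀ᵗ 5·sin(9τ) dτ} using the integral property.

L{∫₀ᵗ f(τ)dτ} = F(s)/s with F(s) = 45/(s² + 81), so the result is (45/(s² + 81))/s = 45/(s(s² + 81))

Final answer: 45/(s(s² + 81))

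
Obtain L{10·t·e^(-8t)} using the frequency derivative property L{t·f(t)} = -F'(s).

L{e^(-8t)} = 1/(s+8). By frequency derivative: L{t·e^(-8t)} = -d/ds[1/(s+8)] = -(-1)/(s+8)² = 1/(s+8)². Then L{10·t·e^(-8t)} = 10·1/(s+8)² = 10/(s+8)²

Final answer: 10/(s+8)²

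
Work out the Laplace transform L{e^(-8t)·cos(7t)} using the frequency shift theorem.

Frequency shift: L{e^(at)f(t)} = F(s-a). L{e^(-8t)·cos(7t)} = (s+8)/((s+8)² + 49)

Final answer: (s+8)/((s+8)² + 49)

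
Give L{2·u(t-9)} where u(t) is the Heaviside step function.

L{u(t-a)} = e^(-as)/s. Here a=9, so L{u(t-9)} = e^(-9s)/s, and L{2·u(t-9)} = 2·e^(-9s)/s

Final answer: 2·e^(-9s)/s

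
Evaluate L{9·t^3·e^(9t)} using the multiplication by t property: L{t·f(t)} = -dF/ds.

Using L{t^n·e^(at)} = n!/(s-a)^(n+1), L{t^3·e^(9t)} = 6/(s-9)^4, so L{9·t^3·e^(9t)} = 9·6/(s-9)^4 = 54/(s-9)^4

Final answer: 54/(s-9)^4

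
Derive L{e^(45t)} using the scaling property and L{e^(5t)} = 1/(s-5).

Using L{f(at)} = (1/a)F(s/a) with a=9 and f(t) = e^(5t): L{e^(45t)} = (1/9) · 1/((s/9)-5) = (1/9) · 9/(s-45) = 1/(s-45)

Final answer: 1/(s-45)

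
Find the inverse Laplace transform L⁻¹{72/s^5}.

L⁻¹{n!/s^(n+1)} = t^n with n=4. So L⁻¹{24/s^5} = t^4, and L⁻¹{72/s^5} = (72/24)·t^4 = 3·t^4

Final answer: 3·t^4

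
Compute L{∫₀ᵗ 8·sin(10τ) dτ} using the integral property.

L{∫₀ᵗ f(τ)dτ} = F(s)/s with F(s) = 80/(s² + 100), so the result is (80/(s² + 100))/s = 80/(s(s² + 100))

Final answer: 80/(s(s² + 100))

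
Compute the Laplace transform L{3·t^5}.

L{t^n} = n!/s^(n+1), so L{t^5} = 120/s^6. Then L{3·t^5} = 3·120/s^6 = 360/s^6

Final answer: 360/s^6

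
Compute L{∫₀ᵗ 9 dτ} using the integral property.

L{∫₀ᵗ f(τ)dτ} = F(s)/s with f(t) = 9. F(s) = 9/s, so L{∫₀ᵗ 9 dτ} = (9/s)/s = 9/s². (Check: ∫₀ᵗ 9 dτ = 9t.)

Final answer: 9/s²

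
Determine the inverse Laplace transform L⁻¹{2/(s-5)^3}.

L⁻¹{n!/(s-a)^(n+1)} = t^n·e^(at), so L⁻¹{2/(s-5)^3} = t^2·e^(5t)

Final answer: t^2·e^(5t)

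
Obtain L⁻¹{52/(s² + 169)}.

This is the form c·a/(s² + a²) with a = 13, c = 4. L⁻¹ = 4·sin(13t)

Final answer: 4·sin(13t)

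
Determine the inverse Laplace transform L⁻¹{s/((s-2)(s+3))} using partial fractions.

Using partial fractions, f(t) = (2e^(2t) + 3e^(-3t))/5

Final answer: (2e^(2t) + 3e^(-3t))/5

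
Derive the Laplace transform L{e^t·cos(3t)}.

L{e^(at)·cos(ωt)} = (s-a)/((s-a)² + ω²), so L{e^t·cos(3t)} = (s-1)/((s-1)² + 9)

Final answer: (s-1)/((s-1)² + 9)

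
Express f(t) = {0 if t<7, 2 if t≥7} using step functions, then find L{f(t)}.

f(t) = 2·u(t-7). L{u(t-7)} = e^(-7s)/s, so L{f(t)} = 2·e^(-7s)/s

Final answer: 2·e^(-7s)/s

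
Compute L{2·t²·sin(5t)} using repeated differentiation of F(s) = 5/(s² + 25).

F(s) = 5/(s² + 25). F'(s) = -10s/(s² + 25)². F''(s) = -10(25 - 3s²)/(s² + 25)³ = (30s² - 250)/(s² + 25)³. So L{t²·sin(5t)} = (-1)² F''(s) = (30s² - 250)/(s² + 25)³. Then L{2·t²·sin(5t)} = 2·(30s² - 250)/(s² + 25)³ = (60s² - 500)/(s² + 25)³

Final answer: (60s² - 500)/(s² + 25)³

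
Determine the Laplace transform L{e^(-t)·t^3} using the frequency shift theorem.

L{e^(at)·t^n} = n!/(s-a)^(n+1), so L{e^(-t)·t^3} = 6/(s+1)^4

Final answer: 6/(s+1)^4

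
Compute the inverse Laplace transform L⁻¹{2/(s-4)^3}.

L⁻¹{n!/(s-a)^(n+1)} = t^n·e^(at), so L⁻¹{2/(s-4)^3} = t^2·e^(4t)

Final answer: t^2·e^(4t)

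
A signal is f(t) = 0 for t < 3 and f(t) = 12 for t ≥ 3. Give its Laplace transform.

f(t) = 12·u(t-3). L{u(t-3)} = e^(-3s)/s, so L{f(t)} = 12·e^(-3s)/s

Final answer: 12·e^(-3s)/s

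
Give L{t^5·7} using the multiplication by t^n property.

L{7} = 7/s. d^1/ds^1[1/s] = -1/s². d^2/ds^2[1/s] = 2/s^3. d^3/ds^3[1/s] = -6/s^4. d^4/ds^4[1/s] = 24/s^5. d^5/ds^5[1/s] = -120/s^6. So L{t^5} = (-1)^{5}·-120/s^6 = 120/s^6. Then L{t^5·7} = 7·120/s^6 = 840/s^6

Final answer: 840/s^6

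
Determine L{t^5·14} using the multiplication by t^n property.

L{14} = 14/s. d^1/ds^1[1/s] = -1/s². d^2/ds^2[1/s] = 2/s^3. d^3/ds^3[1/s] = -6/s^4. d^4/ds^4[1/s] = 24/s^5. d^5/ds^5[1/s] = -120/s^6. So L{t^5} = (-1)^{5}·-120/s^6 = 120/s^6. Then L{t^5·14} = 14·120/s^6 = 1680/s^6

Final answer: 1680/s^6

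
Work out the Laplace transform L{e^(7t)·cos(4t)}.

L{e^(at)·cos(ωt)} = (s-a)/((s-a)² + ω²), so L{e^(7t)·cos(4t)} = (s-7)/((s-7)² + 16)

Final answer: (s-7)/((s-7)² + 16)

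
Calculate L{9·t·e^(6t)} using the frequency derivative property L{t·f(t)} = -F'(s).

L{e^(6t)} = 1/(s-6). By frequency derivative: L{t·e^(6t)} = -d/ds[1/(s-6)] = -(-1)/(s-6)² = 1/(s-6)². Then L{9·t·e^(6t)} = 9·1/(s-6)² = 9/(s-6)²

Final answer: 9/(s-6)²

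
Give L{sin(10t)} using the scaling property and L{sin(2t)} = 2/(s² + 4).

Using L{f(at)} = (1/a)F(s/a) with a=5: L{sin(10t)} = (1/5) · 2/((s/5)² + 4) = (1/5) · 2·25/(s² + 100) = 10/(s² + 100)

Final answer: 10/(s² + 100)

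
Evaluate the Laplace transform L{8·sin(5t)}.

L{sin(ωt)} = ω/(s² + ω²), so L{sin(5t)} = 5/(s² + 25). Then L{8·sin(5t)} = 8·5/(s² + 25) = 40/(s² + 25)

Final answer: 40/(s² + 25)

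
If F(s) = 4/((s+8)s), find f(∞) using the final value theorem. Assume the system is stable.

f(∞) = lim_{s→0} sF(s) = lim_{s→0} 4/(s+8) = 1/2

Final answer: 1/2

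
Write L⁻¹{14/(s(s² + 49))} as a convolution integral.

14/(s(s² + 49)) = (1/s)·(14/(s² + 49)) = L{1}·L{2·sin(7t)}. So f(t) = 1*(2·sin(7t)) = ∫₀ᵗ 2·sin(7τ) dτ

Final answer: ∫₀ᵗ 2·sin(7τ) dτ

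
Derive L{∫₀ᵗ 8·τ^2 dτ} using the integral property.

L{∫₀ᵗ f(τ)dτ} = F(s)/s with f(t) = 8t^2. F(s) = 16/s^3, so L{∫₀ᵗ 8·τ^2 dτ} = (16/s^3)/s = 16/s^4. (Check: ∫₀ᵗ 8·τ^2 dτ = 8t^3/3.)

Final answer: 16/s^4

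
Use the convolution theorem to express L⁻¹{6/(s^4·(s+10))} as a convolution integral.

6/(s^4·(s+10)) = (6/s^4)·(1/(s+10)) = L{t^3}·L{e^(-10t)}. So f(t) = t^3*e^(-10t) = ∫₀ᵗ τ^3·e^(-10(t-τ)) dτ

Final answer: ∫₀ᵗ τ^3·e^(-10(t-τ)) dτ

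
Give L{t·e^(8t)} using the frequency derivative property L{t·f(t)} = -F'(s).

L{e^(8t)} = 1/(s-8). By frequency derivative: L{t·e^(8t)} = -d/ds[1/(s-8)] = -(-1)/(s-8)² = 1/(s-8)²

Final answer: 1/(s-8)²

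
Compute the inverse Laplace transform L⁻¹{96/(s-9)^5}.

L⁻¹{n!/(s-a)^(n+1)} = t^n·e^(at) with n=4, a=9. So L⁻¹{24/(s-9)^5} = t^4·e^(9t), and L⁻¹{96/(s-9)^5} = (96/24)·t^4·e^(9t) = 4·t^4·e^(9t)

Final answer: 4·t^4·e^(9t)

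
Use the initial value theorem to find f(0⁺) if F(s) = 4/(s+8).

f(0⁺) = lim_{s→∞} s·4/(s+8) = lim_{s→∞} 4s/(s+8) = 4

Final answer: 4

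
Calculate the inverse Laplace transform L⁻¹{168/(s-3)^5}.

L⁻¹{n!/(s-a)^(n+1)} = t^n·e^(at) with n=4, a=3. So L⁻¹{24/(s-3)^5} = t^4·e^(3t), and L⁻¹{168/(s-3)^5} = (168/24)·t^4·e^(3t) = 7·t^4·e^(3t)

Final answer: 7·t^4·e^(3t)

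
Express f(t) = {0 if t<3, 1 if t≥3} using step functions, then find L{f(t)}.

f(t) = u(t-3). L{u(t-3)} = e^(-3s)/s, so L{f(t)} = e^(-3s)/s

Final answer: e^(-3s)/s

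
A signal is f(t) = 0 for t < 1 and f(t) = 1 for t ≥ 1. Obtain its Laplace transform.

f(t) = u(t-1). L{u(t-1)} = e^(-s)/s, so L{f(t)} = e^(-s)/s

Final answer: e^(-s)/s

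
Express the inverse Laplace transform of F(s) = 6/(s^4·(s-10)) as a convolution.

6/(s^4·(s-10)) = (6/s^4)·(1/(s-10)) = L{t^3}·L{e^(10t)}. So f(t) = t^3*e^(10t) = ∫₀ᵗ τ^3·e^(10(t-τ)) dτ

Final answer: ∫₀ᵗ τ^3·e^(10(t-τ)) dτ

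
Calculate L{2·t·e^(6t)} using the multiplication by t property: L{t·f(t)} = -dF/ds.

Using L{t^n·e^(at)} = n!/(s-a)^(n+1), L{t·e^(6t)} = 1/(s-6)^2, so L{2·t·e^(6t)} = 2·1/(s-6)^2 = 2/(s-6)^2

Final answer: 2/(s-6)^2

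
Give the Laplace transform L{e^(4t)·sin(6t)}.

L{e^(at)·sin(ωt)} = ω/((s-a)² + ω²), so L{e^(4t)·sin(6t)} = 6/((s-4)² + 36)

Final answer: 6/((s-4)² + 36)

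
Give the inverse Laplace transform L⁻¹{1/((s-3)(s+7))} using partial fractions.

Decompose: A/(s-3) + B/(s+7). A = 1/10, B = -1/10. f(t) = (e^(3t) - e^(-7t))/10

Final answer: (e^(3t) - e^(-7t))/10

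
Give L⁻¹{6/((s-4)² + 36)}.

Form: b/((s-a)² + b²) → e^(at)sin(bt). With a=4, b=6

Final answer: e^(4t)·sin(6t)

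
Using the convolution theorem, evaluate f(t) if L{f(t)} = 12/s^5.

12/s^5 = (12/s)·(1/s^4) = L{12}·L{t^3/6}. By convolution, f(t) = 12*t^3/6 = ∫₀ᵗ 12·τ^3/6 dτ = 12·t^4/24

Final answer: 12·t^4/24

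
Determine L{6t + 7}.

L{6t + 7} = 6·L{t} + 7·L{1} = 6/s² + 7/s

Final answer: 6/s² + 7/s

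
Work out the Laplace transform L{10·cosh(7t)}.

L{cosh(ωt)} = s/(s² - ω²), so L{cosh(7t)} = s/(s² - 49). Then L{10·cosh(7t)} = 10·s/(s² - 49) = 10s/(s² - 49)

Final answer: 10s/(s² - 49)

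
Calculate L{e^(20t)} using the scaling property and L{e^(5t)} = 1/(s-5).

Using L{f(at)} = (1/a)F(s/a) with a=4 and f(t) = e^(5t): L{e^(20t)} = (1/4) · 1/((s/4)-5) = (1/4) · 4/(s-20) = 1/(s-20)

Final answer: 1/(s-20)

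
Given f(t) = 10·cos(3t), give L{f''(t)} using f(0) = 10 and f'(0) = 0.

F(s) = 10s/(s² + 9). L{f''(t)} = s²F(s) - sf(0) - f'(0) = 10s³/(s² + 9) - 10s = (10s³ - 10s(s² + 9))/(s² + 9) = -90s/(s² + 9)

Final answer: -90s/(s² + 9)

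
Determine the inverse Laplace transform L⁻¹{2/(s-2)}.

L⁻¹{1/(s-a)} = e^(at), so L⁻¹{1/(s-2)} = e^(2t), and L⁻¹{2/(s-2)} = 2·e^(2t)

Final answer: 2·e^(2t)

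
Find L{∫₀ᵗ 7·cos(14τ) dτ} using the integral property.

L{∫₀ᵗ f(τ)dτ} = F(s)/s with F(s) = 7s/(s² + 196), so the result is (7s/(s² + 196))/s = 7/(s² + 196)

Final answer: 7/(s² + 196)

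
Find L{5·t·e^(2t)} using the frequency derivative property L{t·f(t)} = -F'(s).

L{e^(2t)} = 1/(s-2). By frequency derivative: L{t·e^(2t)} = -d/ds[1/(s-2)] = -(-1)/(s-2)² = 1/(s-2)². Then L{5·t·e^(2t)} = 5·1/(s-2)² = 5/(s-2)²

Final answer: 5/(s-2)²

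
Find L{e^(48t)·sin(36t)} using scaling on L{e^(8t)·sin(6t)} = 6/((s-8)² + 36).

Scaling with a=6: L{e^(48t)·sin(36t)} = (1/6) · 6/((s/6-8)² + 36). Simplifying: 36/((s-48)² + 1296)

Final answer: 36/((s-48)² + 1296)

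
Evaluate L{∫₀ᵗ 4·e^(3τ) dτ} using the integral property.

L{∫₀ᵗ f(τ)dτ} = F(s)/s with F(s) = 4/(s-3), so L{∫₀ᵗ 4·e^(3τ) dτ} = 4/(s(s-3))

Final answer: 4/(s(s-3))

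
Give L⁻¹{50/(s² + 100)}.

This is the form c·a/(s² + a²) with a = 10, c = 5. L⁻¹ = 5·sin(10t)

Final answer: 5·sin(10t)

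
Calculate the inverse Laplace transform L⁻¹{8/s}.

L⁻¹{c/s} = c, so L⁻¹{8/s} = 8

Final answer: 8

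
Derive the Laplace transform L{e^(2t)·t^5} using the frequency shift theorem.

L{e^(at)·t^n} = n!/(s-a)^(n+1), so L{e^(2t)·t^5} = 120/(s-2)^6

Final answer: 120/(s-2)^6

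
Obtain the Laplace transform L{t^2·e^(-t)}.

L{t^n·e^(at)} = n!/(s-a)^(n+1), so L{t^2·e^(-t)} = 2/(s+1)^3

Final answer: 2/(s+1)^3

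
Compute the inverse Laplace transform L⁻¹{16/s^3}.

L⁻¹{n!/s^(n+1)} = t^n with n=2. So L⁻¹{2/s^3} = t^2, and L⁻¹{16/s^3} = (16/2)·t^2 = 8·t^2

Final answer: 8·t^2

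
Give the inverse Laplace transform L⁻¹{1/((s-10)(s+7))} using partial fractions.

Decompose: A/(s-10) + B/(s+7). A = 1/17, B = -1/17. f(t) = (e^(10t) - e^(-7t))/17

Final answer: (e^(10t) - e^(-7t))/17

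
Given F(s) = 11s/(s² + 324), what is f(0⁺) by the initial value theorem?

f(0⁺) = lim_{s→∞} s·11s/(s² + 324) = lim_{s→∞} 11s²/(s² + 324) = 11

Final answer: 11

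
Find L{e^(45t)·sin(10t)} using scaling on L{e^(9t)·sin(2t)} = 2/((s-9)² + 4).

Scaling with a=5: L{e^(45t)·sin(10t)} = (1/5) · 2/((s/5-9)² + 4). Simplifying: 10/((s-45)² + 100)

Final answer: 10/((s-45)² + 100)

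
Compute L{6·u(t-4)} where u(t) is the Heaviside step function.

L{u(t-a)} = e^(-as)/s. Here a=4, so L{u(t-4)} = e^(-4s)/s, and L{6·u(t-4)} = 6·e^(-4s)/s

Final answer: 6·e^(-4s)/s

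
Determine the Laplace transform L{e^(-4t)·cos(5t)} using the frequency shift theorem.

Frequency shift: L{e^(at)f(t)} = F(s-a). L{e^(-4t)·cos(5t)} = (s+4)/((s+4)² + 25)

Final answer: (s+4)/((s+4)² + 25)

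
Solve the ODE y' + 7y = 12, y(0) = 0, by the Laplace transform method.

sY + 7Y = 12/s. Y = 12/(s(s+7)). Partial fractions: Y = 12/7/s - 12/7/(s+7)

Final answer: y(t) = 12/7(1 - e^(-7t))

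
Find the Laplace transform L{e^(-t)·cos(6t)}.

L{e^(at)·cos(ωt)} = (s-a)/((s-a)² + ω²), so L{e^(-t)·cos(6t)} = (s+1)/((s+1)² + 36)

Final answer: (s+1)/((s+1)² + 36)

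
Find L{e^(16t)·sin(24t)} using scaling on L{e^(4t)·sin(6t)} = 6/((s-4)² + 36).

Scaling with a=4: L{e^(16t)·sin(24t)} = (1/4) · 6/((s/4-4)² + 36). Simplifying: 24/((s-16)² + 576)

Final answer: 24/((s-16)² + 576)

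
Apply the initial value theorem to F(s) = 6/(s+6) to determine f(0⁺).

f(0⁺) = lim_{s→∞} s·6/(s+6) = lim_{s→∞} 6s/(s+6) = 6

Final answer: 6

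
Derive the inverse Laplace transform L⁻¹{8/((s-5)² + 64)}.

Using frequency shift, L⁻¹{8/((s-5)² + 64)} = e^(5t)·sin(8t)

Final answer: e^(5t)·sin(8t)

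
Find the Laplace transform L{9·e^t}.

L{e^(at)} = 1/(s-a), so L{e^t} = 1/(s-1). Then L{9·e^t} = 9/(s-1)

Final answer: 9/(s-1)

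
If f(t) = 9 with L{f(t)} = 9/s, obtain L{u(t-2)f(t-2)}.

Time shift theorem: L{u(t-a)f(t-a)} = e^(-as)F(s). Here a=2, F(s) = 9/s, so L{u(t-2)f(t-2)} = e^(-2s)·9/s

Final answer: e^(-2s)·9/s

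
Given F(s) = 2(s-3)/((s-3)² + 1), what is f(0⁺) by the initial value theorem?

f(0⁺) = lim_{s→∞} sF(s) = lim_{s→∞} 2s(s-3)/((s-3)² + 1) = 2

Final answer: 2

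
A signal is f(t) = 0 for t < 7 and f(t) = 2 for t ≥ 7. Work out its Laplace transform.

f(t) = 2·u(t-7). L{u(t-7)} = e^(-7s)/s, so L{f(t)} = 2·e^(-7s)/s

Final answer: 2·e^(-7s)/s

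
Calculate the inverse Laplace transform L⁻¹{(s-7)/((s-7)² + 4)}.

Using frequency shift, L⁻¹{(s-7)/((s-7)² + 4)} = e^(7t)·cos(2t)

Final answer: e^(7t)·cos(2t)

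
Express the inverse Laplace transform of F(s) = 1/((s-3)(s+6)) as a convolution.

1/((s-3)(s+6)) = (1/(s-3))·(1/(s+6)) = L{e^(3t)}·L{e^(-6t)}. So f(t) = e^(3t)*e^(-6t) = ∫₀ᵗ e^(3τ)·e^(-6(t-τ)) dτ

Final answer: ∫₀ᵗ e^(3τ)·e^(-6(t-τ)) dτ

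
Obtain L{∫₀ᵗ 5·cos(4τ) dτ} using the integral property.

L{∫₀ᵗ f(τ)dτ} = F(s)/s with F(s) = 5s/(s² + 16), so the result is (5s/(s² + 16))/s = 5/(s² + 16)

Final answer: 5/(s² + 16)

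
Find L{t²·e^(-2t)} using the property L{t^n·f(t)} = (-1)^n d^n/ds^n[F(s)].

L{e^(-2t)} = 1/(s+2). d/ds[1/(s+2)] = -1/(s+2)². d²/ds²[1/(s+2)] = 2/(s+2)³. So L{t²·e^(-2t)} = (-1)² · 2/(s+2)³ = 2/(s+2)³

Final answer: 2/(s+2)³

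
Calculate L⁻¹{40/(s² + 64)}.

This is the form c·a/(s² + a²) with a = 8, c = 5. L⁻¹ = 5·sin(8t)

Final answer: 5·sin(8t)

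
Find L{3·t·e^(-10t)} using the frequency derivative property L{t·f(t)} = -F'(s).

L{e^(-10t)} = 1/(s+10). By frequency derivative: L{t·e^(-10t)} = -d/ds[1/(s+10)] = -(-1)/(s+10)² = 1/(s+10)². Then L{3·t·e^(-10t)} = 3·1/(s+10)² = 3/(s+10)²

Final answer: 3/(s+10)²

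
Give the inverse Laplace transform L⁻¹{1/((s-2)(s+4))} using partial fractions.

Decompose: A/(s-2) + B/(s+4). A = 1/6, B = -1/6. f(t) = (e^(2t) - e^(-4t))/6

Final answer: (e^(2t) - e^(-4t))/6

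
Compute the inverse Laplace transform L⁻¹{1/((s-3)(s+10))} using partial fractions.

Decompose: A/(s-3) + B/(s+10). A = 1/13, B = -1/13. f(t) = (e^(3t) - e^(-10t))/13

Final answer: (e^(3t) - e^(-10t))/13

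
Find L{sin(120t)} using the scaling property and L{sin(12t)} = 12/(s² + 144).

Using L{f(at)} = (1/a)F(s/a) with a=10: L{sin(120t)} = (1/10) · 12/((s/10)² + 144) = (1/10) · 12·100/(s² + 14400) = 120/(s² + 14400)

Final answer: 120/(s² + 14400)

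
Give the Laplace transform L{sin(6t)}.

L{sin(ωt)} = ω/(s² + ω²), so L{sin(6t)} = 6/(s² + 36)

Final answer: 6/(s² + 36)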